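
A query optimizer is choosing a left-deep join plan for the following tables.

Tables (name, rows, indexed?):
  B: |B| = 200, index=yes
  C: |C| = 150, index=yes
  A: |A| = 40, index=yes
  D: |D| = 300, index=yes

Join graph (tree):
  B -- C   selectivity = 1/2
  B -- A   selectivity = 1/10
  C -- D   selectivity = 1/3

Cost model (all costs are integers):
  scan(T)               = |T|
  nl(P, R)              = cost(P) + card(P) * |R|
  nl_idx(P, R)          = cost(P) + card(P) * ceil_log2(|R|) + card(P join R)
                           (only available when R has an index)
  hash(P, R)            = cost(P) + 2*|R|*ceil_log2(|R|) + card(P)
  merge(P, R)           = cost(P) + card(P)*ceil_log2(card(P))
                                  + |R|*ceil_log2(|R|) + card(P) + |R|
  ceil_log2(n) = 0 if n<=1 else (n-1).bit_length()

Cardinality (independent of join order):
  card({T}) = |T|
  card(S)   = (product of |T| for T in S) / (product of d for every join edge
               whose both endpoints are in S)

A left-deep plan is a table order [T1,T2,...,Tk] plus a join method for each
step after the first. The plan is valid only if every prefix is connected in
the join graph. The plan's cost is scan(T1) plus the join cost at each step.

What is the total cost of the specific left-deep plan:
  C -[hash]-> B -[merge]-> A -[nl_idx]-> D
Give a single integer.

6768780

step 1: scan C: cost=150, card=150
step 2: join B via hash
    card(P join B) = 150*200/(2) = 15000
    cost = 150 + 2*200*8 + 150 = 3500
step 3: join A via merge
    card(P join A) = 15000*40/(10) = 60000
    cost = 3500 + 15000*14 + 40*6 + 15000 + 40 = 228780
step 4: join D via nl_idx
    card(P join D) = 60000*300/(3) = 6000000
    cost = 228780 + 60000*9 + 6000000 = 6768780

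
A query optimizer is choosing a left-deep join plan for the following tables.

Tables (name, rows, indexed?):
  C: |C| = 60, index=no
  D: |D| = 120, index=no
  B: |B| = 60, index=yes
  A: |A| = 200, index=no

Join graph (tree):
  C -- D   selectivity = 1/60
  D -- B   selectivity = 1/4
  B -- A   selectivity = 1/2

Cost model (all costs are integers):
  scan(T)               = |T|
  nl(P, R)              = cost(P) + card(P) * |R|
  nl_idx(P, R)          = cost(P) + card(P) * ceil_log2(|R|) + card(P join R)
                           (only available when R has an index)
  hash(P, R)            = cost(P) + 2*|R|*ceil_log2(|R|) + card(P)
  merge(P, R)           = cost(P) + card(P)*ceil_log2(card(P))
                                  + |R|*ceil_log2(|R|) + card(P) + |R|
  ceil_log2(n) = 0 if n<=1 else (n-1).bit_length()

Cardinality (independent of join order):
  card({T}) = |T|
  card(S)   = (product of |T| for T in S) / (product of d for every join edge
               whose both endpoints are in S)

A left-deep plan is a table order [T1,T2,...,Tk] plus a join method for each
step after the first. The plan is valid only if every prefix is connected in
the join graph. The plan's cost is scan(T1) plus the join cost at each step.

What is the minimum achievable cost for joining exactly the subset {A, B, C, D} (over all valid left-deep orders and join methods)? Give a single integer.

Selinger DP over subsets of {A,B,C,D}:
  {C}: scan cost=60, card=60
  {D}: scan cost=120, card=120
  {B}: scan cost=60, card=60
  {A}: scan cost=200, card=200
  {CD}: card=120; try (C,hash)→960, (D,merge)→1440, (C,merge)→1500, (D,hash)→1800, (D,nl)→7260, (C,nl)→7320; best=960 via (C,hash)
  {BD}: card=1800; try (B,hash)→960, (D,merge)→1440, (B,merge)→1500, (D,hash)→1800, (B,nl_idx)→2640, (D,nl)→7260 …(+1); best=960 via (B,hash)
  {AB}: card=6000; try (B,hash)→1120, (A,merge)→2280, (B,merge)→2420, (A,hash)→3320, (B,nl_idx)→7400, (A,nl)→12060 …(+1); best=1120 via (B,hash)
  {BCD}: card=1800; try (B,hash)→1800, (B,merge)→2340, (C,hash)→3480, (B,nl_idx)→3480, (B,nl)→8160, (C,merge)→22980 …(+1); best=1800 via (B,hash)
  {ABD}: card=180000; try (A,hash)→5960, (D,hash)→8800, (A,merge)→24360, (D,merge)→86080, (A,nl)→360960, (D,nl)→721120; best=5960 via (A,hash)
  {ABCD}: card=180000; try (A,hash)→6800, (A,merge)→25200, (C,hash)→186680, (A,nl)→361800, (C,merge)→3426380, (C,nl)→10805960; best=6800 via (A,hash)

6800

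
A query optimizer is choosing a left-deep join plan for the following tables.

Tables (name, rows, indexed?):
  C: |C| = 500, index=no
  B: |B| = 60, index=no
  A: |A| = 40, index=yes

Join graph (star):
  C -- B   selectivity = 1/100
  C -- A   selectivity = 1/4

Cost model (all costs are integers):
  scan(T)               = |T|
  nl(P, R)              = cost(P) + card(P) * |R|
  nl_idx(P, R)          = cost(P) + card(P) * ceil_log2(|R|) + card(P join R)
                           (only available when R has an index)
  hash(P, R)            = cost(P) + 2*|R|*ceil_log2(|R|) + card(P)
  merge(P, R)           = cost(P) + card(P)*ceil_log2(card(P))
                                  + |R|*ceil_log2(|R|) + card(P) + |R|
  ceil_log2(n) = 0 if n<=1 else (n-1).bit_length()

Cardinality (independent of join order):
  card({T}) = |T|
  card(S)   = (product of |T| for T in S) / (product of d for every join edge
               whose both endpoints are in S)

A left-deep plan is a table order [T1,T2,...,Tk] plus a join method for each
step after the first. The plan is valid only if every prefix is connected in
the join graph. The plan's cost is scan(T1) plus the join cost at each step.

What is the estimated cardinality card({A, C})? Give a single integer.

5000

Tables in S: A(40), C(500)
Edges inside S: C-A(d=4)
numerator = 40 * 500 = 20000
denominator = 4 = 4
card(S) = 20000 / 4 = 5000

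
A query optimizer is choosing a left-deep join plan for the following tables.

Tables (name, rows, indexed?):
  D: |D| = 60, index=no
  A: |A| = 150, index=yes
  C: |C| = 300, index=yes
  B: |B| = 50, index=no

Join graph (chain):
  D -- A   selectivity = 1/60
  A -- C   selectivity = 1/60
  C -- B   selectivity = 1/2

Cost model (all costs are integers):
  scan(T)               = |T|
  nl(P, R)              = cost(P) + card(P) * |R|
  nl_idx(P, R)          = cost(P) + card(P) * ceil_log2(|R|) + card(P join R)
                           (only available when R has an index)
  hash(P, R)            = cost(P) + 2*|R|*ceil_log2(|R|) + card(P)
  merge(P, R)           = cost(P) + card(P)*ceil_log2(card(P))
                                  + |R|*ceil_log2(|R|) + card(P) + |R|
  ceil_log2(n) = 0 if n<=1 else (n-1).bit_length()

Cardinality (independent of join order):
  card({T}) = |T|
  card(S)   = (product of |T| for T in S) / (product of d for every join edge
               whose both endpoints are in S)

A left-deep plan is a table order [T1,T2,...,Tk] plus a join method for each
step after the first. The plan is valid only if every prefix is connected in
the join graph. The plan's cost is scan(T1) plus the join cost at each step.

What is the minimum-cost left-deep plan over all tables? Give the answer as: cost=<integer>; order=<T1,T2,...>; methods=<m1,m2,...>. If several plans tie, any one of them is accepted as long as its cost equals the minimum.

cost=4140; order=D,A,C,B; methods=nl_idx,nl_idx,hash

Selinger DP (subsets sized 1..n):
  {D}: scan cost=60, card=60
  {A}: scan cost=150, card=150
  {C}: scan cost=300, card=300
  {B}: scan cost=50, card=50
  {AD}: card=150; try (A,nl_idx)→690, (D,hash)→1020, (A,merge)→1830, (D,merge)→1920, (A,hash)→2520, (A,nl)→9060 …(+1); best=690 via (A,nl_idx)
  {AC}: card=750; try (C,nl_idx)→2250, (A,hash)→3000, (A,nl_idx)→3450, (C,merge)→4500, (A,merge)→4650, (C,hash)→5700 …(+2); best=2250 via (C,nl_idx)
  {BC}: card=7500; try (B,hash)→1200, (C,merge)→3400, (B,merge)→3650, (C,hash)→5500, (C,nl_idx)→8000, (C,nl)→15050 …(+1); best=1200 via (B,hash)
  {ACD}: card=750; try (C,nl_idx)→2790, (D,hash)→3720, (C,merge)→5040, (C,hash)→6240, (D,merge)→10920, (C,nl)→45690 …(+1); best=2790 via (C,nl_idx)
  {ABC}: card=18750; try (B,hash)→3600, (B,merge)→10850, (A,hash)→11100, (B,nl)→39750, (A,nl_idx)→79950, (A,merge)→107550 …(+1); best=3600 via (B,hash)
  {ABCD}: card=18750; try (B,hash)→4140, (B,merge)→11390, (D,hash)→23070, (B,nl)→40290, (D,merge)→304020, (D,nl)→1128600; best=4140 via (B,hash)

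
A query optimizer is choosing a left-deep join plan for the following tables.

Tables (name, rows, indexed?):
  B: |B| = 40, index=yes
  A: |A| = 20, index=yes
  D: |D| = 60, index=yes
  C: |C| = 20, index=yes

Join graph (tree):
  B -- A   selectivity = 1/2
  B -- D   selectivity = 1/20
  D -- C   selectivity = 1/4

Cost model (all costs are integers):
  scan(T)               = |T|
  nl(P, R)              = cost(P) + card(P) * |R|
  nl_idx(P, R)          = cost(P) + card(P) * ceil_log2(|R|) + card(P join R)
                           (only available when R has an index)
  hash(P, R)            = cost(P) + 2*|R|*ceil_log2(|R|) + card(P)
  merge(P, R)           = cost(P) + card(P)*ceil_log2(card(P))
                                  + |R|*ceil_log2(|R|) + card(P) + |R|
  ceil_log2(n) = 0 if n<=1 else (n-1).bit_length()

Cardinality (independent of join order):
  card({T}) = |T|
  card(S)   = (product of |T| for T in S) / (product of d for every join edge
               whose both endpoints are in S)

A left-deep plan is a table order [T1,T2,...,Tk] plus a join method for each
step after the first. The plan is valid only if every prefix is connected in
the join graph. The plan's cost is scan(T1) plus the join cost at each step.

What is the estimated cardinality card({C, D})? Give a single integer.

300

Tables in S: C(20), D(60)
Edges inside S: D-C(d=4)
numerator = 20 * 60 = 1200
denominator = 4 = 4
card(S) = 1200 / 4 = 300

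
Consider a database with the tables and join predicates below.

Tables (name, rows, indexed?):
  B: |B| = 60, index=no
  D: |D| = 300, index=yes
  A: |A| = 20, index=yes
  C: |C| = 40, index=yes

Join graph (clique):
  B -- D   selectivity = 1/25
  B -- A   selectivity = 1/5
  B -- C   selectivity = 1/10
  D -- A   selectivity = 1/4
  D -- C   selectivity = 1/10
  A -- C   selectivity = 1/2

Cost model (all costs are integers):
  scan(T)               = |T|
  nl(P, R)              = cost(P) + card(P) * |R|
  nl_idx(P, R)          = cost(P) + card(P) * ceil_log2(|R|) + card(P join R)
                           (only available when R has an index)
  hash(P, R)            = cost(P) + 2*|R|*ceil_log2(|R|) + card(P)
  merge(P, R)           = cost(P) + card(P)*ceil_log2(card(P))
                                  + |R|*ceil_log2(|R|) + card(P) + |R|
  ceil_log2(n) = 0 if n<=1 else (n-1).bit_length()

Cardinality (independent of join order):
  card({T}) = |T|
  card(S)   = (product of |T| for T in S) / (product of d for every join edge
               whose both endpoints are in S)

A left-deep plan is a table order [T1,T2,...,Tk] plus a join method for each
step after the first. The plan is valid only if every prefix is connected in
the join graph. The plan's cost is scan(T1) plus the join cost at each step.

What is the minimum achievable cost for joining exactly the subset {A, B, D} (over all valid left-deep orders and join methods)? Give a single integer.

Selinger DP over subsets of {A,B,D}:
  {B}: scan cost=60, card=60
  {D}: scan cost=300, card=300
  {A}: scan cost=20, card=20
  {BD}: card=720; try (D,nl_idx)→1320, (B,hash)→1320, (D,merge)→3480, (B,merge)→3720, (D,hash)→5520, (D,nl)→18060 …(+1); best=1320 via (D,nl_idx)
  {AB}: card=240; try (A,hash)→320, (B,merge)→560, (A,merge)→600, (A,nl_idx)→600, (B,hash)→760, (B,nl)→1220 …(+1); best=320 via (A,hash)
  {AD}: card=1500; try (A,hash)→800, (D,nl_idx)→1700, (D,merge)→3140, (A,nl_idx)→3300, (A,merge)→3420, (D,hash)→5440 …(+2); best=800 via (A,hash)
  {ABD}: card=720; try (A,hash)→2240, (B,hash)→3020, (D,nl_idx)→3200, (D,merge)→5480, (A,nl_idx)→5640, (D,hash)→5960 …(+5); best=2240 via (A,hash)

2240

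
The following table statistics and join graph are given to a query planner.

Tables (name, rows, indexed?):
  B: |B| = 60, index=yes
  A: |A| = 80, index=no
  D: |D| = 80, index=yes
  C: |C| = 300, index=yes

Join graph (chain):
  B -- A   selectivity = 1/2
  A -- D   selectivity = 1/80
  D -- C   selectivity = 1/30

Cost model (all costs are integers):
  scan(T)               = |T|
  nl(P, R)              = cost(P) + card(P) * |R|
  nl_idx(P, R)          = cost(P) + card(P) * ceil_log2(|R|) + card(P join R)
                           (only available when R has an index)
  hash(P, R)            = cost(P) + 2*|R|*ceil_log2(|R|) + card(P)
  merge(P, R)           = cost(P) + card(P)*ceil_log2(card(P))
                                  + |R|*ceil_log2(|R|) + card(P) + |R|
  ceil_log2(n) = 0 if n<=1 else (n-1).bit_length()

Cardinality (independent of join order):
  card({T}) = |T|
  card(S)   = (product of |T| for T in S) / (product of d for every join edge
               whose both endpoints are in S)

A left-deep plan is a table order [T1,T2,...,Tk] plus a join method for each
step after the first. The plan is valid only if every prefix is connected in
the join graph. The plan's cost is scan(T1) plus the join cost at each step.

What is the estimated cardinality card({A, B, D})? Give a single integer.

Tables in S: A(80), B(60), D(80)
Edges inside S: B-A(d=2), A-D(d=80)
numerator = 80 * 60 * 80 = 384000
denominator = 2 * 80 = 160
card(S) = 384000 / 160 = 2400

2400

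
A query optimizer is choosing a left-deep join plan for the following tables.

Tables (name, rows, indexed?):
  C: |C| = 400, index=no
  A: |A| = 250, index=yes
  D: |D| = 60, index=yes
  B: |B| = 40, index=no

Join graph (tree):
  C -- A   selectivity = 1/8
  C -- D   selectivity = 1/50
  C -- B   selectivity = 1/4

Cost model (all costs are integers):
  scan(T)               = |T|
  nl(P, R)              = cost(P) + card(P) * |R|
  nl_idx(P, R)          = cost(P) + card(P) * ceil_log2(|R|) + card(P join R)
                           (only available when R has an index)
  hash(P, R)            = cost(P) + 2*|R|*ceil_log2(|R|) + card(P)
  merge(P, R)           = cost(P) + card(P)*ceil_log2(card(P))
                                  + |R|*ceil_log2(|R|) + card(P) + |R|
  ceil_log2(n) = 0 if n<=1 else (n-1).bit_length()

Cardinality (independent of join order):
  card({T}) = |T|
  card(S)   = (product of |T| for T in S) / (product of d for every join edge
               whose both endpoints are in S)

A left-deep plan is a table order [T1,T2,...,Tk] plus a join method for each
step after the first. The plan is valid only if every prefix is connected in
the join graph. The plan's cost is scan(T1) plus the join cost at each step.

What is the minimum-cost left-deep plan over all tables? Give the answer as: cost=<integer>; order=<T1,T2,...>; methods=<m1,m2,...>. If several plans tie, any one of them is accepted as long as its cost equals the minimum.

cost=11280; order=C,D,B,A; methods=hash,hash,hash

Selinger DP (subsets sized 1..n):
  {C}: scan cost=400, card=400
  {A}: scan cost=250, card=250
  {D}: scan cost=60, card=60
  {B}: scan cost=40, card=40
  {AC}: card=12500; try (A,hash)→4800, (C,merge)→6500, (A,merge)→6650, (C,hash)→7700, (A,nl_idx)→16100, (C,nl)→100250 …(+1); best=4800 via (A,hash)
  {CD}: card=480; try (D,hash)→1520, (D,nl_idx)→3280, (C,merge)→4480, (D,merge)→4820, (C,hash)→7320, (C,nl)→24060 …(+1); best=1520 via (D,hash)
  {BC}: card=4000; try (B,hash)→1280, (C,merge)→4320, (B,merge)→4680, (C,hash)→7280, (C,nl)→16040, (B,nl)→16400; best=1280 via (B,hash)
  {ACD}: card=15000; try (A,hash)→6000, (A,merge)→8570, (D,hash)→18020, (A,nl_idx)→20360, (D,nl_idx)→94800, (A,nl)→121520 …(+2); best=6000 via (A,hash)
  {ABC}: card=125000; try (A,hash)→9280, (B,hash)→17780, (A,merge)→55530, (A,nl_idx)→158280, (B,merge)→192580, (B,nl)→504800 …(+1); best=9280 via (A,hash)
  {BCD}: card=4800; try (B,hash)→2480, (D,hash)→6000, (B,merge)→6600, (B,nl)→20720, (D,nl_idx)→30080, (D,merge)→53700 …(+1); best=2480 via (B,hash)
  {ABCD}: card=150000; try (A,hash)→11280, (B,hash)→21480, (A,merge)→71930, (D,hash)→135000, (A,nl_idx)→190880, (B,merge)→231280 …(+5); best=11280 via (A,hash)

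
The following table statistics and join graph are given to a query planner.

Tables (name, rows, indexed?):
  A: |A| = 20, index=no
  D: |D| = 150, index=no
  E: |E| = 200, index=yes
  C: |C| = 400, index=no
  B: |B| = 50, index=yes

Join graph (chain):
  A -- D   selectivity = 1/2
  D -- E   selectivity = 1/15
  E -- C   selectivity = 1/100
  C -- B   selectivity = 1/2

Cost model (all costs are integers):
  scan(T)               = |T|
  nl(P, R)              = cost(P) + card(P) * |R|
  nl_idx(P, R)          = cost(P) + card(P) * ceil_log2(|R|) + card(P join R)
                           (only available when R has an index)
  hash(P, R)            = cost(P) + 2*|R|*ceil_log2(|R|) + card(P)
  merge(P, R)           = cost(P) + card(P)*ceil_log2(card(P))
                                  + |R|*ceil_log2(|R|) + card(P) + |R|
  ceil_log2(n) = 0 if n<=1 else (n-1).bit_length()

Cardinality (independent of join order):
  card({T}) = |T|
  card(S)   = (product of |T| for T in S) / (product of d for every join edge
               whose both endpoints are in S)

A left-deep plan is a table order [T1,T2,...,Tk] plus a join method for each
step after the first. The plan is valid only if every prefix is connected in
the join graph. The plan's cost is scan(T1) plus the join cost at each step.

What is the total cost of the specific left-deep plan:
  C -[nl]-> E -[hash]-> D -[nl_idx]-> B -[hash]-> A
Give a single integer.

531800

step 1: scan C: cost=400, card=400
step 2: join E via nl
    card(P join E) = 400*200/(100) = 800
    cost = 400 + 400*200 = 80400
step 3: join D via hash
    card(P join D) = 800*150/(15) = 8000
    cost = 80400 + 2*150*8 + 800 = 83600
step 4: join B via nl_idx
    card(P join B) = 8000*50/(2) = 200000
    cost = 83600 + 8000*6 + 200000 = 331600
step 5: join A via hash
    card(P join A) = 200000*20/(2) = 2000000
    cost = 331600 + 2*20*5 + 200000 = 531800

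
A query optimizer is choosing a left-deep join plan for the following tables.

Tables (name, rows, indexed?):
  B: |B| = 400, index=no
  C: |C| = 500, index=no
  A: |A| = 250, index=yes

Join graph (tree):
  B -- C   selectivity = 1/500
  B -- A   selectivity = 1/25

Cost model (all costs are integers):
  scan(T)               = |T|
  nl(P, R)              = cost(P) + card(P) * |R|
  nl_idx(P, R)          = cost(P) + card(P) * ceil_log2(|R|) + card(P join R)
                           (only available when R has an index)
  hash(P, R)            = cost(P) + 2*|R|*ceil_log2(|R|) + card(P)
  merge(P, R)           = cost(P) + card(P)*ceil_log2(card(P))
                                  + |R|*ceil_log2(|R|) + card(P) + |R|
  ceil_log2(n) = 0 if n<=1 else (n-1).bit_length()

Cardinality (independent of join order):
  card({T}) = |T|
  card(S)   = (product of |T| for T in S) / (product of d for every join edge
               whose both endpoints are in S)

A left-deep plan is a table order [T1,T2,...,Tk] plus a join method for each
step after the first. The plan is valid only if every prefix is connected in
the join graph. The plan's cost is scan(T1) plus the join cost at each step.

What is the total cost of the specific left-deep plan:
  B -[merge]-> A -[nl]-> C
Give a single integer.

step 1: scan B: cost=400, card=400
step 2: join A via merge
    card(P join A) = 400*250/(25) = 4000
    cost = 400 + 400*9 + 250*8 + 400 + 250 = 6650
step 3: join C via nl
    card(P join C) = 4000*500/(500) = 4000
    cost = 6650 + 4000*500 = 2006650

2006650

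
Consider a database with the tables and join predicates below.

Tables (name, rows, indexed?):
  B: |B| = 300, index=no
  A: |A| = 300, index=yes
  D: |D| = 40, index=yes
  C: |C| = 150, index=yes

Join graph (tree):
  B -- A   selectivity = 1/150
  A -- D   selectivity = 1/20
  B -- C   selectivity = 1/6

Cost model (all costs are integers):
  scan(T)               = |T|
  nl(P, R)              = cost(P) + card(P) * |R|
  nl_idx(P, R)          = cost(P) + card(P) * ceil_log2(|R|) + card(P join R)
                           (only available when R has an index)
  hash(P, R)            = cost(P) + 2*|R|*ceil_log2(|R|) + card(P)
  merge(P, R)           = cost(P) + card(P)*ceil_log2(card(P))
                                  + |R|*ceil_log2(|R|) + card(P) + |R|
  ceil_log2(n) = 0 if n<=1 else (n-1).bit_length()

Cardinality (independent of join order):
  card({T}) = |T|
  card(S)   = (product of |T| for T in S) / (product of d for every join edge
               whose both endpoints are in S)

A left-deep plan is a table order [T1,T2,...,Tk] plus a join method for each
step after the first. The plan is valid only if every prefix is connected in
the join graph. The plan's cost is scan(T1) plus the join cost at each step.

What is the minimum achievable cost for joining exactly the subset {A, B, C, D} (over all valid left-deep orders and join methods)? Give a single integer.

Selinger DP over subsets of {A,B,C,D}:
  {B}: scan cost=300, card=300
  {A}: scan cost=300, card=300
  {D}: scan cost=40, card=40
  {C}: scan cost=150, card=150
  {AB}: card=600; try (A,nl_idx)→3600, (B,hash)→6000, (A,hash)→6000, (B,merge)→6300, (A,merge)→6300, (B,nl)→90300 …(+1); best=3600 via (A,nl_idx)
  {BC}: card=7500; try (C,hash)→3000, (B,merge)→4500, (C,merge)→4650, (B,hash)→5700, (C,nl_idx)→10200, (B,nl)→45150 …(+1); best=3000 via (C,hash)
  {AD}: card=600; try (A,nl_idx)→1000, (D,hash)→1080, (D,nl_idx)→2700, (A,merge)→3320, (D,merge)→3580, (A,hash)→5480 …(+2); best=1000 via (A,nl_idx)
  {ABD}: card=1200; try (D,hash)→4680, (B,hash)→7000, (D,nl_idx)→8400, (D,merge)→10480, (B,merge)→10600, (D,nl)→27600 …(+1); best=4680 via (D,hash)
  {ABC}: card=15000; try (C,hash)→6600, (C,merge)→11550, (A,hash)→15900, (C,nl_idx)→23400, (A,nl_idx)→85500, (C,nl)→93600 …(+2); best=6600 via (C,hash)
  {ABCD}: card=30000; try (C,hash)→8280, (C,merge)→20430, (D,hash)→22080, (C,nl_idx)→44280, (D,nl_idx)→126600, (C,nl)→184680 …(+2); best=8280 via (C,hash)

8280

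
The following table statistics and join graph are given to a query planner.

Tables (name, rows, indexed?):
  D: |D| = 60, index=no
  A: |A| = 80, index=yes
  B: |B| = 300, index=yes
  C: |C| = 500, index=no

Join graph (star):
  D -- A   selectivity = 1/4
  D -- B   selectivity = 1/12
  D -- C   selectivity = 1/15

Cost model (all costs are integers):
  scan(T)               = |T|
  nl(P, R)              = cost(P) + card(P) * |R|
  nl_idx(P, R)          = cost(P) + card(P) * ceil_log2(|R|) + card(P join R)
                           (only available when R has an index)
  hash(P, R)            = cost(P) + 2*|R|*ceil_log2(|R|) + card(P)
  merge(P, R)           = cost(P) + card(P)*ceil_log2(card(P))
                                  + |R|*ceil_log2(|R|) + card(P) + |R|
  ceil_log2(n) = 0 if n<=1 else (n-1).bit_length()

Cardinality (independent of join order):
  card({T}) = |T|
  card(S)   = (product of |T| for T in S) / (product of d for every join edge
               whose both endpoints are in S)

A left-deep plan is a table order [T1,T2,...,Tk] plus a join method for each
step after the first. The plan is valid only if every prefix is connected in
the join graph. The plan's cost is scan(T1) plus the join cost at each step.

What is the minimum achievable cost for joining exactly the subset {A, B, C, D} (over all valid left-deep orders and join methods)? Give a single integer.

Selinger DP over subsets of {A,B,C,D}:
  {D}: scan cost=60, card=60
  {A}: scan cost=80, card=80
  {B}: scan cost=300, card=300
  {C}: scan cost=500, card=500
  {AD}: card=1200; try (D,hash)→880, (A,merge)→1120, (D,merge)→1140, (A,hash)→1240, (A,nl_idx)→1680, (A,nl)→4860 …(+1); best=880 via (D,hash)
  {BD}: card=1500; try (D,hash)→1320, (B,nl_idx)→2100, (B,merge)→3480, (D,merge)→3720, (B,hash)→5520, (B,nl)→18060 …(+1); best=1320 via (D,hash)
  {CD}: card=2000; try (D,hash)→1720, (C,merge)→5480, (D,merge)→5920, (C,hash)→9120, (C,nl)→30060, (D,nl)→30500; best=1720 via (D,hash)
  {ABD}: card=30000; try (A,hash)→3940, (B,hash)→7480, (B,merge)→18280, (A,merge)→19960, (B,nl_idx)→41680, (A,nl_idx)→41820 …(+2); best=3940 via (A,hash)
  {ACD}: card=40000; try (A,hash)→4840, (C,hash)→11080, (C,merge)→20280, (A,merge)→26360, (A,nl_idx)→55720, (A,nl)→161720 …(+1); best=4840 via (A,hash)
  {BCD}: card=50000; try (B,hash)→9120, (C,hash)→11820, (C,merge)→24320, (B,merge)→28720, (B,nl_idx)→69720, (B,nl)→601720 …(+1); best=9120 via (B,hash)
  {ABCD}: card=1000000; try (C,hash)→42940, (B,hash)→50240, (A,hash)→60240, (C,merge)→488940, (B,merge)→687840, (A,merge)→859760 …(+5); best=42940 via (C,hash)

42940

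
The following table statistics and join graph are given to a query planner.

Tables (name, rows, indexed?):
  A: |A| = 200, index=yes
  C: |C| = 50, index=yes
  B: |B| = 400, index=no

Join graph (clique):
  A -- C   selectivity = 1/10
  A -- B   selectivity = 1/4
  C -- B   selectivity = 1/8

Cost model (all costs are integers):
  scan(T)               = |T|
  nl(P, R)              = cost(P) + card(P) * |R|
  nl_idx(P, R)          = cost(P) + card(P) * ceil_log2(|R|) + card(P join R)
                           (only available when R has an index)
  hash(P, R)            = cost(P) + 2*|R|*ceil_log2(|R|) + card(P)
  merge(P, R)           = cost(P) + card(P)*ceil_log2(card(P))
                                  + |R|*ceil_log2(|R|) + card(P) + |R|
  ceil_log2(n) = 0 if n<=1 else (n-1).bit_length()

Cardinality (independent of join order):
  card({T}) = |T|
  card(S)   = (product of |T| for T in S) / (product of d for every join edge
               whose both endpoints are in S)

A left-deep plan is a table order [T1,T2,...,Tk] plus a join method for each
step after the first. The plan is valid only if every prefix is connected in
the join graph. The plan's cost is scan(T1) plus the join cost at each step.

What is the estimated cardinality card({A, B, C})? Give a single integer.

12500

Tables in S: A(200), B(400), C(50)
Edges inside S: A-C(d=10), A-B(d=4), C-B(d=8)
numerator = 200 * 400 * 50 = 4000000
denominator = 10 * 4 * 8 = 320
card(S) = 4000000 / 320 = 12500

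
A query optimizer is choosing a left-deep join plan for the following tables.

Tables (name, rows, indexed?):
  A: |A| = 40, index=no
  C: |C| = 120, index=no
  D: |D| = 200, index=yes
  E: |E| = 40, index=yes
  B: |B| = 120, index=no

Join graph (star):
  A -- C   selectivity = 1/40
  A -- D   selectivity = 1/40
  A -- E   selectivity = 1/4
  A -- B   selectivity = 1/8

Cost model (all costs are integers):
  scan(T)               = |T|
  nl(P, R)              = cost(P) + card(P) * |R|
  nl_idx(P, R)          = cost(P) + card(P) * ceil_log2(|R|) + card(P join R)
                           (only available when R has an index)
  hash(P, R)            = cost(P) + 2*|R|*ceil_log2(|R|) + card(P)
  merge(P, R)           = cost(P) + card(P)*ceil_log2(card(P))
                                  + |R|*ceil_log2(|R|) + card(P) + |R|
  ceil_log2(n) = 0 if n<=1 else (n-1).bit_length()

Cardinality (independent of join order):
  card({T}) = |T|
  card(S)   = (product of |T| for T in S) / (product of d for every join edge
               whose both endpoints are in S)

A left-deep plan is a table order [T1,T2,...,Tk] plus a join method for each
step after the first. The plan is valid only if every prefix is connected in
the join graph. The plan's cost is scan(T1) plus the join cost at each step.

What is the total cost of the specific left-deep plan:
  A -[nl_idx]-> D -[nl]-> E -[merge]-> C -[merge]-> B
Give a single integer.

step 1: scan A: cost=40, card=40
step 2: join D via nl_idx
    card(P join D) = 40*200/(40) = 200
    cost = 40 + 40*8 + 200 = 560
step 3: join E via nl
    card(P join E) = 200*40/(4) = 2000
    cost = 560 + 200*40 = 8560
step 4: join C via merge
    card(P join C) = 2000*120/(40) = 6000
    cost = 8560 + 2000*11 + 120*7 + 2000 + 120 = 33520
step 5: join B via merge
    card(P join B) = 6000*120/(8) = 90000
    cost = 33520 + 6000*13 + 120*7 + 6000 + 120 = 118480

118480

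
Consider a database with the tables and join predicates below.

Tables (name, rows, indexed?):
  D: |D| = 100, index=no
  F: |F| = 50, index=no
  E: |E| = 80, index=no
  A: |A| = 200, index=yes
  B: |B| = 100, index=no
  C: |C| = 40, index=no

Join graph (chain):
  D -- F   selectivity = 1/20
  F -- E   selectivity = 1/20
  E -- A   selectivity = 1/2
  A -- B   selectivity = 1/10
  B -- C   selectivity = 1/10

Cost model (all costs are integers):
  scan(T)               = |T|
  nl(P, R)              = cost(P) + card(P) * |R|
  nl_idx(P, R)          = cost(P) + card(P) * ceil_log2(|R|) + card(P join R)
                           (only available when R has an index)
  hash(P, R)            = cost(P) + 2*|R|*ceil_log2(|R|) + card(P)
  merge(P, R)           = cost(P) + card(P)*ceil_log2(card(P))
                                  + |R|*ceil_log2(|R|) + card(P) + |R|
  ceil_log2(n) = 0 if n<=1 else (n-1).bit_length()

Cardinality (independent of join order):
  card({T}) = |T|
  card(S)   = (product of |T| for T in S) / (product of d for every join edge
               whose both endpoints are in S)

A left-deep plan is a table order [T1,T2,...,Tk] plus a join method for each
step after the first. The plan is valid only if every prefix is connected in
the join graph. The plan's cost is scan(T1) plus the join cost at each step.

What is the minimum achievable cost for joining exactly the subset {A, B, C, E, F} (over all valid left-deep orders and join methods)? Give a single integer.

226040

Selinger DP over subsets of {A,B,C,E,F}:
  {F}: scan cost=50, card=50
  {E}: scan cost=80, card=80
  {A}: scan cost=200, card=200
  {B}: scan cost=100, card=100
  {C}: scan cost=40, card=40
  {EF}: card=200; try (F,hash)→760, (E,merge)→1040, (F,merge)→1070, (E,hash)→1220, (E,nl)→4050, (F,nl)→4080; best=760 via (F,hash)
  {AE}: card=8000; try (E,hash)→1520, (A,merge)→2520, (E,merge)→2640, (A,hash)→3360, (A,nl_idx)→8720, (A,nl)→16080 …(+1); best=1520 via (E,hash)
  {AB}: card=2000; try (B,hash)→1800, (A,merge)→2700, (B,merge)→2800, (A,nl_idx)→2900, (A,hash)→3400, (A,nl)→20100 …(+1); best=1800 via (B,hash)
  {BC}: card=400; try (C,hash)→680, (B,merge)→1120, (C,merge)→1180, (B,hash)→1480, (B,nl)→4040, (C,nl)→4100; best=680 via (C,hash)
  {AEF}: card=20000; try (A,hash)→4160, (A,merge)→4360, (F,hash)→10120, (A,nl_idx)→22360, (A,nl)→40760, (F,merge)→113870 …(+1); best=4160 via (A,hash)
  {ABE}: card=80000; try (E,hash)→4920, (B,hash)→10920, (E,merge)→26440, (B,merge)→114320, (E,nl)→161800, (B,nl)→801520; best=4920 via (E,hash)
  {ABC}: card=8000; try (C,hash)→4280, (A,hash)→4280, (A,merge)→6480, (A,nl_idx)→11880, (C,merge)→26080, (A,nl)→80680 …(+1); best=4280 via (C,hash)
  {ABEF}: card=200000; try (B,hash)→25560, (F,hash)→85520, (B,merge)→324960, (F,merge)→1445270, (B,nl)→2004160, (F,nl)→4004920; best=25560 via (B,hash)
  {ABCE}: card=320000; try (E,hash)→13400, (C,hash)→85400, (E,merge)→116920, (E,nl)→644280, (C,merge)→1445200, (C,nl)→3204920; best=13400 via (E,hash)
  {ABCEF}: card=800000; try (C,hash)→226040, (F,hash)→334000, (C,merge)→3825840, (F,merge)→6413750, (C,nl)→8025560, (F,nl)→16013400; best=226040 via (C,hash)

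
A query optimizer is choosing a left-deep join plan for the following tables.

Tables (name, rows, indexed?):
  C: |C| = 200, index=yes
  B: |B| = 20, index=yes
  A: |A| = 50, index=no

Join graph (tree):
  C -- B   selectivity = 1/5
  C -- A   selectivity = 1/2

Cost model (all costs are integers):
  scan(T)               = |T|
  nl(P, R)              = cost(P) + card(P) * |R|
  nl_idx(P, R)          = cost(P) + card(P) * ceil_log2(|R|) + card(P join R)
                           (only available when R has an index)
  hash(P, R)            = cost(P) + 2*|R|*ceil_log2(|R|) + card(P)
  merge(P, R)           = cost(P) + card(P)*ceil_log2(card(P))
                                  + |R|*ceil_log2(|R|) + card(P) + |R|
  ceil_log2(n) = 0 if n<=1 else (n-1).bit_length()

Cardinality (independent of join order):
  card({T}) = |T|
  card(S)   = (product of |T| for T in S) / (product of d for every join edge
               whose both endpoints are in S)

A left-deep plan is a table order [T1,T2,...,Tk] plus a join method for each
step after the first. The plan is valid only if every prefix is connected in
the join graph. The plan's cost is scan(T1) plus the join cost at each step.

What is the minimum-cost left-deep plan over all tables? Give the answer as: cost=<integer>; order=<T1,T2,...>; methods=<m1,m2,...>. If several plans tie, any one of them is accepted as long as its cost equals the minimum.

cost=2000; order=C,B,A; methods=hash,hash

Selinger DP (subsets sized 1..n):
  {C}: scan cost=200, card=200
  {B}: scan cost=20, card=20
  {A}: scan cost=50, card=50
  {BC}: card=800; try (B,hash)→600, (C,nl_idx)→980, (C,merge)→1940, (B,nl_idx)→2000, (B,merge)→2120, (C,hash)→3240 …(+2); best=600 via (B,hash)
  {AC}: card=5000; try (A,hash)→1000, (C,merge)→2200, (A,merge)→2350, (C,hash)→3300, (C,nl_idx)→5450, (C,nl)→10050 …(+1); best=1000 via (A,hash)
  {ABC}: card=20000; try (A,hash)→2000, (B,hash)→6200, (A,merge)→9750, (A,nl)→40600, (B,nl_idx)→46000, (B,merge)→71120 …(+1); best=2000 via (A,hash)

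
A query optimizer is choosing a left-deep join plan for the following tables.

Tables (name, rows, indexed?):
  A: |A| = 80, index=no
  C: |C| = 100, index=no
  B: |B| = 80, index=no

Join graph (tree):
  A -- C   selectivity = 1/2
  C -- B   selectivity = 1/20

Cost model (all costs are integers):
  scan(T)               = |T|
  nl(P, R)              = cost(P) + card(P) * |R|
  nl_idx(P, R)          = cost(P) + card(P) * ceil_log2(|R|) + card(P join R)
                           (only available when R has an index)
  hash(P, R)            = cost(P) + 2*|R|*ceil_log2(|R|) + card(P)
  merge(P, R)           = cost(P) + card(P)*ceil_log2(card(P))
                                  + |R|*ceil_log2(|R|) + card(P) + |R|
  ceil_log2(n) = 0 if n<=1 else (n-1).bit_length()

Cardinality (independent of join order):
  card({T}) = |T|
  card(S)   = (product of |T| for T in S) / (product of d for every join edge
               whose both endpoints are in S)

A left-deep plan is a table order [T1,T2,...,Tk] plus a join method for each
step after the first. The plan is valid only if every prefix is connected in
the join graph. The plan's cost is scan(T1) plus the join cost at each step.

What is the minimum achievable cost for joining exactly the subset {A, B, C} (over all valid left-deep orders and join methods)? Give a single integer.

Selinger DP over subsets of {A,B,C}:
  {A}: scan cost=80, card=80
  {C}: scan cost=100, card=100
  {B}: scan cost=80, card=80
  {AC}: card=4000; try (A,hash)→1320, (C,merge)→1520, (A,merge)→1540, (C,hash)→1560, (C,nl)→8080, (A,nl)→8100; best=1320 via (A,hash)
  {BC}: card=400; try (B,hash)→1320, (C,merge)→1520, (B,merge)→1540, (C,hash)→1560, (C,nl)→8080, (B,nl)→8100; best=1320 via (B,hash)
  {ABC}: card=16000; try (A,hash)→2840, (A,merge)→5960, (B,hash)→6440, (A,nl)→33320, (B,merge)→53960, (B,nl)→321320; best=2840 via (A,hash)

2840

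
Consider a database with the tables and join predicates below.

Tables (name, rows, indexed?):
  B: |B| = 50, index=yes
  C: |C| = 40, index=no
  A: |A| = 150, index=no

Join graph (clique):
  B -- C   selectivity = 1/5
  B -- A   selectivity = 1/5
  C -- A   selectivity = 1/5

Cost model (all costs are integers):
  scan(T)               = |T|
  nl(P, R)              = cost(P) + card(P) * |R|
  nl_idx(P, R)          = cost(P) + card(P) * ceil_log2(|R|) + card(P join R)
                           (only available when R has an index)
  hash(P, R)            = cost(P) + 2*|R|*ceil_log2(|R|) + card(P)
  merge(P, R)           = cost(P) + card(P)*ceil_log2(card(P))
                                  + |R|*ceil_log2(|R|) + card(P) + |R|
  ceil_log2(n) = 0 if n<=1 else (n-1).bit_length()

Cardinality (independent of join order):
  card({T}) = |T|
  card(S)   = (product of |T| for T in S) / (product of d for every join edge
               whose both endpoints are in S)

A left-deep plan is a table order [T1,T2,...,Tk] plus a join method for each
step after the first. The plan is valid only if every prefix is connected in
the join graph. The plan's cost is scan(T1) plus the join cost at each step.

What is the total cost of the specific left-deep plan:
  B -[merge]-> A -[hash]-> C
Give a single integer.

step 1: scan B: cost=50, card=50
step 2: join A via merge
    card(P join A) = 50*150/(5) = 1500
    cost = 50 + 50*6 + 150*8 + 50 + 150 = 1750
step 3: join C via hash
    card(P join C) = 1500*40/(5*5) = 2400
    cost = 1750 + 2*40*6 + 1500 = 3730

3730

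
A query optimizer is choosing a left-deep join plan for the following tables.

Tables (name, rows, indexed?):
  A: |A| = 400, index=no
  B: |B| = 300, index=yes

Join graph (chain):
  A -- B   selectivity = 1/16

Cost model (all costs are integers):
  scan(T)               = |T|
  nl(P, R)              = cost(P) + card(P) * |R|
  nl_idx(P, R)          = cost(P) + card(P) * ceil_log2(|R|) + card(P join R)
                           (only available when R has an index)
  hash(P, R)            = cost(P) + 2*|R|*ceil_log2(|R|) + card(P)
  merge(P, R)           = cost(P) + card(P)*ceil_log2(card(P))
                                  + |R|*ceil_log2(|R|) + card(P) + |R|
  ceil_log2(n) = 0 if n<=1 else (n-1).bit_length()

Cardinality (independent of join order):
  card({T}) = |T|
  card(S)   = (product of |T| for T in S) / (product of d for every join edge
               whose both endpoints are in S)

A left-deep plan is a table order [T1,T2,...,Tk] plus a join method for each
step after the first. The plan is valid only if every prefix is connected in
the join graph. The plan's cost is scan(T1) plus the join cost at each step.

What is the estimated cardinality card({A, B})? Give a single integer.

7500

Tables in S: A(400), B(300)
Edges inside S: A-B(d=16)
numerator = 400 * 300 = 120000
denominator = 16 = 16
card(S) = 120000 / 16 = 7500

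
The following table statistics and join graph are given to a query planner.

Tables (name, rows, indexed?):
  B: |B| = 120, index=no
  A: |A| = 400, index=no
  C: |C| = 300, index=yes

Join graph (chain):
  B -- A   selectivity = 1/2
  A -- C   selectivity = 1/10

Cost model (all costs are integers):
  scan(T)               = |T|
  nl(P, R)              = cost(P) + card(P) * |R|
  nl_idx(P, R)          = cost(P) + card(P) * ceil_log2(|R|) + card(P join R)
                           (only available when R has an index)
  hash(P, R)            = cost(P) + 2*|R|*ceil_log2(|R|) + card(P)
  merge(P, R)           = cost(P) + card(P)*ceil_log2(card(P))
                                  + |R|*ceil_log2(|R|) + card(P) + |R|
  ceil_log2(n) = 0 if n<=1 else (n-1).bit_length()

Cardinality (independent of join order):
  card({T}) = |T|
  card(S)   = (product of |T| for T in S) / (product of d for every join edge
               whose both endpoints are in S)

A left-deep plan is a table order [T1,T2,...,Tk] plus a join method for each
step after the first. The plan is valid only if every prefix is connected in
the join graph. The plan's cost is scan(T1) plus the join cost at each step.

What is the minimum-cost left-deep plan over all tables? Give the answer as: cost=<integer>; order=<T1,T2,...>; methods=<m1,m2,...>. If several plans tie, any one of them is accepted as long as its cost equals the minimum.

cost=19880; order=A,C,B; methods=hash,hash

Selinger DP (subsets sized 1..n):
  {B}: scan cost=120, card=120
  {A}: scan cost=400, card=400
  {C}: scan cost=300, card=300
  {AB}: card=24000; try (B,hash)→2480, (A,merge)→5080, (B,merge)→5360, (A,hash)→7440, (A,nl)→48120, (B,nl)→48400; best=2480 via (B,hash)
  {AC}: card=12000; try (C,hash)→6200, (A,merge)→7300, (C,merge)→7400, (A,hash)→7800, (C,nl_idx)→16000, (A,nl)→120300 …(+1); best=6200 via (C,hash)
  {ABC}: card=720000; try (B,hash)→19880, (C,hash)→31880, (B,merge)→187160, (C,merge)→389480, (C,nl_idx)→938480, (B,nl)→1446200 …(+1); best=19880 via (B,hash)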